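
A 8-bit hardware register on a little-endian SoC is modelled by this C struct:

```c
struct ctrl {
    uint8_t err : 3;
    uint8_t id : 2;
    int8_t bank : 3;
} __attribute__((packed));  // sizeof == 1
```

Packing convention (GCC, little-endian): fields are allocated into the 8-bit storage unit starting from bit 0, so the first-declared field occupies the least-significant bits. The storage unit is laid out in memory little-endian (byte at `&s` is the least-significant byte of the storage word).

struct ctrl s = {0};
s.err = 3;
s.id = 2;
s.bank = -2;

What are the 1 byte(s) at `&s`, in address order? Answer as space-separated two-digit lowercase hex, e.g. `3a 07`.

d3

err:3 = 3 → 0x3 << 0 → word 0x03
id:2 = 2 → 0x2 << 3 → word 0x13
bank:3 = -2 → 0x6 << 5 → word 0xd3
word = 0xd3 → little-endian bytes:
  [0]=0xd3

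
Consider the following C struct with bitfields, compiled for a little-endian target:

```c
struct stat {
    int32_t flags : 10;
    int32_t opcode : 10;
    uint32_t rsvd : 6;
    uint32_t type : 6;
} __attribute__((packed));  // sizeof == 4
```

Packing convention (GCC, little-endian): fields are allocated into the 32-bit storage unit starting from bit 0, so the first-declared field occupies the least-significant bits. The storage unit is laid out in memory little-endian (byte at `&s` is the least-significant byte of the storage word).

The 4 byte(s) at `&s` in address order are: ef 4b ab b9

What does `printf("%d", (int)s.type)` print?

[0]=0xef [1]=0x4b [2]=0xab [3]=0xb9 (little-endian) → word 0xb9ab4bef
flags:10 @ bit 0 → (0xb9ab4bef>>0)&0x3ff = 0x3ef
opcode:10 @ bit 10 → (0xb9ab4bef>>10)&0x3ff = 0x2d2
rsvd:6 @ bit 20 → (0xb9ab4bef>>20)&0x3f = 0x1a
type:6 @ bit 26 → (0xb9ab4bef>>26)&0x3f = 0x2e  ←

46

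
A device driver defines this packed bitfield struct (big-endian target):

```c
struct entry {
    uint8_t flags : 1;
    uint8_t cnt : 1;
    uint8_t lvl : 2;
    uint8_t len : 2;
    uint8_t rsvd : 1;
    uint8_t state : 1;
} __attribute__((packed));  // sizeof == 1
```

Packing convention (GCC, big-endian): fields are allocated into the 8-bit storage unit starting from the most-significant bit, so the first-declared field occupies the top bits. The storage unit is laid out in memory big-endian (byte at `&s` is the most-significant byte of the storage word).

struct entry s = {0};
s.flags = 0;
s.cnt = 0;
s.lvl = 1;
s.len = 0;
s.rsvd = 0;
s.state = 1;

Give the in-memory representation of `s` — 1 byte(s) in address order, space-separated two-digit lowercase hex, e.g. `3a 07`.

11

flags:1 = 0 → 0x0 << 7 → word 0x00
cnt:1 = 0 → 0x0 << 6 → word 0x00
lvl:2 = 1 → 0x1 << 4 → word 0x10
len:2 = 0 → 0x0 << 2 → word 0x10
rsvd:1 = 0 → 0x0 << 1 → word 0x10
state:1 = 1 → 0x1 << 0 → word 0x11
word = 0x11 → big-endian bytes:
  [0]=0x11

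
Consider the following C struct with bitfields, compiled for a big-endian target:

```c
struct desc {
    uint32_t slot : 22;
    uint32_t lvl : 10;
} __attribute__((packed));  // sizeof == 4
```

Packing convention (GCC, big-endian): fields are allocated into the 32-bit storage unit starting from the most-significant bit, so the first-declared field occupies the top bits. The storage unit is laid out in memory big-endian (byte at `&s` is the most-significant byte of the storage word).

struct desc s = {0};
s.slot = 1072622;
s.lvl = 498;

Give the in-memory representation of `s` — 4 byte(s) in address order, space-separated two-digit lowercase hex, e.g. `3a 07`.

41 77 b9 f2

slot:22 = 1072622 → 0x105dee << 10 → word 0x4177b800
lvl:10 = 498 → 0x1f2 << 0 → word 0x4177b9f2
word = 0x4177b9f2 → big-endian bytes:
  [0]=0x41  [1]=0x77  [2]=0xb9  [3]=0xf2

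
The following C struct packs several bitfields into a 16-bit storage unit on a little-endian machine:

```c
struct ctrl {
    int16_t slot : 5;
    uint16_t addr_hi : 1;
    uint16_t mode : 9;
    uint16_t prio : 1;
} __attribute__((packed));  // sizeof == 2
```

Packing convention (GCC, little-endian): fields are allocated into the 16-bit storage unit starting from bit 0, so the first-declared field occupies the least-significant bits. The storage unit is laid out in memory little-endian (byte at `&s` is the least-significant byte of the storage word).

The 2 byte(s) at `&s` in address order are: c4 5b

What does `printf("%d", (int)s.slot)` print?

4

[0]=0xc4 [1]=0x5b (little-endian) → word 0x5bc4
slot:5 @ bit 0 → (0x5bc4>>0)&0x1f = 0x4  ←
addr_hi:1 @ bit 5 → (0x5bc4>>5)&0x1 = 0x0
mode:9 @ bit 6 → (0x5bc4>>6)&0x1ff = 0x16f
prio:1 @ bit 15 → (0x5bc4>>15)&0x1 = 0x0
slot signed 5b, MSB=0: value = 4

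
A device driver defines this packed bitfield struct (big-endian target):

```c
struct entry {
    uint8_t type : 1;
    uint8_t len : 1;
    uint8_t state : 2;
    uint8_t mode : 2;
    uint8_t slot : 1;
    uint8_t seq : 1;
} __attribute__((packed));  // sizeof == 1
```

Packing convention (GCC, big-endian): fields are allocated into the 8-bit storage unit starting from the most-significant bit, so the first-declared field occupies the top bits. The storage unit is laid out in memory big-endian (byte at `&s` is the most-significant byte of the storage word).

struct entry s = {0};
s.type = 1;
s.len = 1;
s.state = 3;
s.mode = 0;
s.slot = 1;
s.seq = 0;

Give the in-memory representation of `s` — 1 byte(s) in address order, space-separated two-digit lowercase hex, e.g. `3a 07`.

[7+:1] type=1 & 0x1 = 0x1; word=0x80
[6+:1] len=1 & 0x1 = 0x1; word=0xc0
[4+:2] state=3 & 0x3 = 0x3; word=0xf0
[2+:2] mode=0 & 0x3 = 0x0; word=0xf0
[1+:1] slot=1 & 0x1 = 0x1; word=0xf2
[0+:1] seq=0 & 0x1 = 0x0; word=0xf2
word = 0xf2 → big-endian bytes:
  [0]=0xf2

f2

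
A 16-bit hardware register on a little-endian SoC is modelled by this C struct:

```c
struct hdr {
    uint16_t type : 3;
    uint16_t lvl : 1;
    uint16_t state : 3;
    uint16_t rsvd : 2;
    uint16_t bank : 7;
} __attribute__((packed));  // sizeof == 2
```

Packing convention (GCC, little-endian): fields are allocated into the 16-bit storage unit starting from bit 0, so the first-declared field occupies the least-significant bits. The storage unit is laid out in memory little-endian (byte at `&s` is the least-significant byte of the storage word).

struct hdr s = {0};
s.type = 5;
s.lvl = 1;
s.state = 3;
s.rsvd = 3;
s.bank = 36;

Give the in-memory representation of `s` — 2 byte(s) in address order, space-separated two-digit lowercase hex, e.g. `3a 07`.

type (3b) val=5 bits=0x5 at bit 0: 0x0005
lvl (1b) val=1 bits=0x1 at bit 3: 0x000d
state (3b) val=3 bits=0x3 at bit 4: 0x003d
rsvd (2b) val=3 bits=0x3 at bit 7: 0x01bd
bank (7b) val=36 bits=0x24 at bit 9: 0x49bd
word = 0x49bd → little-endian bytes:
  [0]=0xbd  [1]=0x49

bd 49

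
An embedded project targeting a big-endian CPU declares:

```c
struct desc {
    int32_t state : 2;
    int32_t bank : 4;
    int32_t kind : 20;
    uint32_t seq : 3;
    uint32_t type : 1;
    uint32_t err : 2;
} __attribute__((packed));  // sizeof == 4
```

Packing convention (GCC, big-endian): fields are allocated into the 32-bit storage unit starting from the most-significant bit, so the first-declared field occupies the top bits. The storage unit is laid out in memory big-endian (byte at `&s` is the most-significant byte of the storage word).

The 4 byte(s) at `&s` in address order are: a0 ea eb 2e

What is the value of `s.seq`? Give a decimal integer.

5

[0]=0xa0 [1]=0xea [2]=0xeb [3]=0x2e (big-endian) → word 0xa0eaeb2e
state:2 @ bit 30 → (0xa0eaeb2e>>30)&0x3 = 0x2
bank:4 @ bit 26 → (0xa0eaeb2e>>26)&0xf = 0x8
kind:20 @ bit 6 → (0xa0eaeb2e>>6)&0xfffff = 0x3abac
seq:3 @ bit 3 → (0xa0eaeb2e>>3)&0x7 = 0x5  ←
type:1 @ bit 2 → (0xa0eaeb2e>>2)&0x1 = 0x1
err:2 @ bit 0 → (0xa0eaeb2e>>0)&0x3 = 0x2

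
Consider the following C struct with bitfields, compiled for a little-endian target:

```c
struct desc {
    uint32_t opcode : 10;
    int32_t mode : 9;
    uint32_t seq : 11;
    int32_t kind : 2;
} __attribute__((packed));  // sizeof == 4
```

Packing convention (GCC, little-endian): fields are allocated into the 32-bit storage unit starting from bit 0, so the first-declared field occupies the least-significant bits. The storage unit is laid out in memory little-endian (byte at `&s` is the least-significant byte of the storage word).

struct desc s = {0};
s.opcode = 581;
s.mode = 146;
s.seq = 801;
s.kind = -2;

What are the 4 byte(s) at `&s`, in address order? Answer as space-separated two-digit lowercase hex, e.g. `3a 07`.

45 4a 0a 99

[0+:10] opcode=581 & 0x3ff = 0x245; word=0x00000245
[10+:9] mode=146 & 0x1ff = 0x92; word=0x00024a45
[19+:11] seq=801 & 0x7ff = 0x321; word=0x190a4a45
[30+:2] kind=-2 & 0x3 = 0x2; word=0x990a4a45
word = 0x990a4a45 → little-endian bytes:
  [0]=0x45  [1]=0x4a  [2]=0x0a  [3]=0x99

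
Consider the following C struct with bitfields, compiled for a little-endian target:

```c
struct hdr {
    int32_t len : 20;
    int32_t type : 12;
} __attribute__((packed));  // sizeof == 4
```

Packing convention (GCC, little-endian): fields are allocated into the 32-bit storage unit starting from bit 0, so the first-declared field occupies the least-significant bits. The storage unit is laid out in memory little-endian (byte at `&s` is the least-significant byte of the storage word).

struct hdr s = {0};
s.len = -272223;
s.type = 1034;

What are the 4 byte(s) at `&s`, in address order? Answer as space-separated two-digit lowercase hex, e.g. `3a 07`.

a1 d8 ab 40

[0+:20] len=-272223 & 0xfffff = 0xbd8a1; word=0x000bd8a1
[20+:12] type=1034 & 0xfff = 0x40a; word=0x40abd8a1
word = 0x40abd8a1 → little-endian bytes:
  [0]=0xa1  [1]=0xd8  [2]=0xab  [3]=0x40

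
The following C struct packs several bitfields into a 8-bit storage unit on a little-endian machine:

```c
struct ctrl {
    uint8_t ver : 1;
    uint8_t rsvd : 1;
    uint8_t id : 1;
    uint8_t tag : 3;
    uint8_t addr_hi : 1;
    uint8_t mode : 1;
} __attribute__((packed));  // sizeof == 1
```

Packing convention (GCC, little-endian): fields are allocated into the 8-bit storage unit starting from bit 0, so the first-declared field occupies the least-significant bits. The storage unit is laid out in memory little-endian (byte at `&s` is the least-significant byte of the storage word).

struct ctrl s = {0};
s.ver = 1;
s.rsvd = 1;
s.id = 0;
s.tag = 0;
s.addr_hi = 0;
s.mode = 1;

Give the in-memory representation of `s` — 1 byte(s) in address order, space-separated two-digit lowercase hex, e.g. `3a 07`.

[0+:1] ver=1 & 0x1 = 0x1; word=0x01
[1+:1] rsvd=1 & 0x1 = 0x1; word=0x03
[2+:1] id=0 & 0x1 = 0x0; word=0x03
[3+:3] tag=0 & 0x7 = 0x0; word=0x03
[6+:1] addr_hi=0 & 0x1 = 0x0; word=0x03
[7+:1] mode=1 & 0x1 = 0x1; word=0x83
word = 0x83 → little-endian bytes:
  [0]=0x83

83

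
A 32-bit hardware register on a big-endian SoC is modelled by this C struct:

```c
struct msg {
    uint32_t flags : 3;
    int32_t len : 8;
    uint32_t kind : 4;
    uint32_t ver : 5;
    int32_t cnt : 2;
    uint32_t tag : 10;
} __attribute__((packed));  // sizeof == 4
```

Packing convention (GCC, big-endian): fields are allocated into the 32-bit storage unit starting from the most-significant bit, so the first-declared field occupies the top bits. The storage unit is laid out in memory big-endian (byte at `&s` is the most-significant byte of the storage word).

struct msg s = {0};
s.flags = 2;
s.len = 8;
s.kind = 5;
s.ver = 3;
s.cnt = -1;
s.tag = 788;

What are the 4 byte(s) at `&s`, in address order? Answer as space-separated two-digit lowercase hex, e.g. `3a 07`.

flags (3b) val=2 bits=0x2 at bit 29: 0x40000000
len (8b) val=8 bits=0x8 at bit 21: 0x41000000
kind (4b) val=5 bits=0x5 at bit 17: 0x410a0000
ver (5b) val=3 bits=0x3 at bit 12: 0x410a3000
cnt (2b) val=-1 bits=0x3 at bit 10: 0x410a3c00
tag (10b) val=788 bits=0x314 at bit 0: 0x410a3f14
word = 0x410a3f14 → big-endian bytes:
  [0]=0x41  [1]=0x0a  [2]=0x3f  [3]=0x14

41 0a 3f 14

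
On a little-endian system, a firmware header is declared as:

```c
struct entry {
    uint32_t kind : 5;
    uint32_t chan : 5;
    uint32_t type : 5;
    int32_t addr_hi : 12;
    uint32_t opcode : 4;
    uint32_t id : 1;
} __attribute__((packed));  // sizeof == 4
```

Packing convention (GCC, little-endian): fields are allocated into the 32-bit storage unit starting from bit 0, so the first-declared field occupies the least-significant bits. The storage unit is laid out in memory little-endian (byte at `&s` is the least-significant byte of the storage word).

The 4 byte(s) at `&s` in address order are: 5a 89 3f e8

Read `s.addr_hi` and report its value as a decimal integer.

127

[0]=0x5a [1]=0x89 [2]=0x3f [3]=0xe8 (little-endian) → word 0xe83f895a
kind [0+:5] = (word>>0) & 0x1f = 26
chan [5+:5] = (word>>5) & 0x1f = 10
type [10+:5] = (word>>10) & 0x1f = 2
addr_hi [15+:12] = (word>>15) & 0xfff = 127  ←
opcode [27+:4] = (word>>27) & 0xf = 13
id [31+:1] = (word>>31) & 0x1 = 1
addr_hi signed 12b, MSB=0: value = 127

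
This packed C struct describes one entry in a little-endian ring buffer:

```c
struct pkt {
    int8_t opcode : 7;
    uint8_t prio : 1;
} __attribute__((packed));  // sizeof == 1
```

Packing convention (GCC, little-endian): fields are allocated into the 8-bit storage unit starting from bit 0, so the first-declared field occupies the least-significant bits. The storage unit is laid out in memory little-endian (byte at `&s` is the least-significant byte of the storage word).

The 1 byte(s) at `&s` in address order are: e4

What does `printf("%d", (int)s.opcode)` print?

[0]=0xe4 (little-endian) → word 0xe4
opcode [0+:7] = (word>>0) & 0x7f = 100  ←
prio [7+:1] = (word>>7) & 0x1 = 1
opcode signed 7b, MSB=1: 100 - 128 = -28

-28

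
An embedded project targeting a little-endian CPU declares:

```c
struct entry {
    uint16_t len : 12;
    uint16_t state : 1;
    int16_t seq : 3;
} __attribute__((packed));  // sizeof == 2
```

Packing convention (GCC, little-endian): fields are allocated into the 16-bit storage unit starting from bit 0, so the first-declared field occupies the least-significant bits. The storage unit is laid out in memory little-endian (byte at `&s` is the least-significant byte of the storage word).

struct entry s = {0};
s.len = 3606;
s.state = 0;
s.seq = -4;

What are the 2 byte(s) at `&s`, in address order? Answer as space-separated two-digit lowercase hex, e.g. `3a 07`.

16 8e

len:12 = 3606 → 0xe16 << 0 → word 0x0e16
state:1 = 0 → 0x0 << 12 → word 0x0e16
seq:3 = -4 → 0x4 << 13 → word 0x8e16
word = 0x8e16 → little-endian bytes:
  [0]=0x16  [1]=0x8e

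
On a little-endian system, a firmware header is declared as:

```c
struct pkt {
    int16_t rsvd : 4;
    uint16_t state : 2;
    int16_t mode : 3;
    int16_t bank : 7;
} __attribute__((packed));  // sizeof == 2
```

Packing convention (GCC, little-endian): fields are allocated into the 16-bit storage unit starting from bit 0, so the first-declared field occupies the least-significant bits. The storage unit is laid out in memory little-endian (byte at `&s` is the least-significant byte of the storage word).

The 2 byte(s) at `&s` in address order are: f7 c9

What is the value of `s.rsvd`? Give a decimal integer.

[0]=0xf7 [1]=0xc9 (little-endian) → word 0xc9f7
rsvd:4 @ bit 0 → (0xc9f7>>0)&0xf = 0x7  ←
state:2 @ bit 4 → (0xc9f7>>4)&0x3 = 0x3
mode:3 @ bit 6 → (0xc9f7>>6)&0x7 = 0x7
bank:7 @ bit 9 → (0xc9f7>>9)&0x7f = 0x64
rsvd signed 4b, MSB=0: value = 7

7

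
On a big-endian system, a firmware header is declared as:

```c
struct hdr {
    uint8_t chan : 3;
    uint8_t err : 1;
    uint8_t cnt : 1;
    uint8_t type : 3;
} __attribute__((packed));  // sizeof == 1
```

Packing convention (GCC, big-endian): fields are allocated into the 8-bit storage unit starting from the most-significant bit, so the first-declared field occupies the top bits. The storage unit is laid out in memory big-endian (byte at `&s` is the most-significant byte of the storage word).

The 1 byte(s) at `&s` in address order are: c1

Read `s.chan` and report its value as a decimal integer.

6

[0]=0xc1 (big-endian) → word 0xc1
chan [5+:3] = (word>>5) & 0x7 = 6  ←
err [4+:1] = (word>>4) & 0x1 = 0
cnt [3+:1] = (word>>3) & 0x1 = 0
type [0+:3] = (word>>0) & 0x7 = 1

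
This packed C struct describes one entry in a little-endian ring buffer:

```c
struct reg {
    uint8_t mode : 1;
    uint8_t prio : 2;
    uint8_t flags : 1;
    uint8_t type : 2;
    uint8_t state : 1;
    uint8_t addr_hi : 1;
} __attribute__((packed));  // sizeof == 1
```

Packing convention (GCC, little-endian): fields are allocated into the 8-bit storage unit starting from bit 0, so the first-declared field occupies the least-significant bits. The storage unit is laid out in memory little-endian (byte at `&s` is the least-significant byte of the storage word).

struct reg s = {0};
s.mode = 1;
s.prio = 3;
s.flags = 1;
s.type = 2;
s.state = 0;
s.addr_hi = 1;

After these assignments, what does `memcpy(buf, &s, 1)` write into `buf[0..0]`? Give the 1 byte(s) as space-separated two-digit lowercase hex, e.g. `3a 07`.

mode (1b) val=1 bits=0x1 at bit 0: 0x01
prio (2b) val=3 bits=0x3 at bit 1: 0x07
flags (1b) val=1 bits=0x1 at bit 3: 0x0f
type (2b) val=2 bits=0x2 at bit 4: 0x2f
state (1b) val=0 bits=0x0 at bit 6: 0x2f
addr_hi (1b) val=1 bits=0x1 at bit 7: 0xaf
word = 0xaf → little-endian bytes:
  [0]=0xaf

af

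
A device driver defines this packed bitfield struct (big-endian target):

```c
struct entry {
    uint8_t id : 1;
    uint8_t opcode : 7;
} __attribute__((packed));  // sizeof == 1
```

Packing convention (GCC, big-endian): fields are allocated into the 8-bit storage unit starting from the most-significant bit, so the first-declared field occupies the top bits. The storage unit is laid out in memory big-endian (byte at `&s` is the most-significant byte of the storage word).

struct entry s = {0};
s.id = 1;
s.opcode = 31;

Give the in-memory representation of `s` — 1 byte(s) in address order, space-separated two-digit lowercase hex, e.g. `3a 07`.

id (1b) val=1 bits=0x1 at bit 7: 0x80
opcode (7b) val=31 bits=0x1f at bit 0: 0x9f
word = 0x9f → big-endian bytes:
  [0]=0x9f

9f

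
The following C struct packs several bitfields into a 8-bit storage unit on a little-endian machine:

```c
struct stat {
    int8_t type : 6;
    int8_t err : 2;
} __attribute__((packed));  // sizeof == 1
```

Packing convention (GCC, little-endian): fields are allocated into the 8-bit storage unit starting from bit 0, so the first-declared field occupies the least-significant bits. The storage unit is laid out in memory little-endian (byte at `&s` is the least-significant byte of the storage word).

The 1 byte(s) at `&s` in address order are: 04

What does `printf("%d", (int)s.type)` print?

[0]=0x04 (little-endian) → word 0x04
type:6 @ bit 0 → (0x04>>0)&0x3f = 0x4  ←
err:2 @ bit 6 → (0x04>>6)&0x3 = 0x0
type signed 6b, MSB=0: value = 4

4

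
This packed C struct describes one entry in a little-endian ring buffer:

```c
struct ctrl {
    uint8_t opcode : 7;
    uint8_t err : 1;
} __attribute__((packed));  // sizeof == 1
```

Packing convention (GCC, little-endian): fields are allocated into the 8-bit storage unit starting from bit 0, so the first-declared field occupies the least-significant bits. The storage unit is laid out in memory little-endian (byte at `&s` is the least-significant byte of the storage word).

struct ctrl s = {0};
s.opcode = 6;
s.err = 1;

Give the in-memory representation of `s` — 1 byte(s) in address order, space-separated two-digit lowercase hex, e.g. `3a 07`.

opcode:7 = 6 → 0x6 << 0 → word 0x06
err:1 = 1 → 0x1 << 7 → word 0x86
word = 0x86 → little-endian bytes:
  [0]=0x86

86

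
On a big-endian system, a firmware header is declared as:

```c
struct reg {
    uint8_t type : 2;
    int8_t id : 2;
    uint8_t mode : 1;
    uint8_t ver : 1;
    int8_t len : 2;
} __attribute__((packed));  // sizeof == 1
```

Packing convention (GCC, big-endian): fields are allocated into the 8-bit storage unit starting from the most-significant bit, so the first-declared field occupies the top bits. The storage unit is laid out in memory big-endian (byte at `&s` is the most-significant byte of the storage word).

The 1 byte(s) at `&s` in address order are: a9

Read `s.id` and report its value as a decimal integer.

[0]=0xa9 (big-endian) → word 0xa9
type:2 @ bit 6 → (0xa9>>6)&0x3 = 0x2
id:2 @ bit 4 → (0xa9>>4)&0x3 = 0x2  ←
mode:1 @ bit 3 → (0xa9>>3)&0x1 = 0x1
ver:1 @ bit 2 → (0xa9>>2)&0x1 = 0x0
len:2 @ bit 0 → (0xa9>>0)&0x3 = 0x1
id signed 2b, MSB=1: 2 - 4 = -2

-2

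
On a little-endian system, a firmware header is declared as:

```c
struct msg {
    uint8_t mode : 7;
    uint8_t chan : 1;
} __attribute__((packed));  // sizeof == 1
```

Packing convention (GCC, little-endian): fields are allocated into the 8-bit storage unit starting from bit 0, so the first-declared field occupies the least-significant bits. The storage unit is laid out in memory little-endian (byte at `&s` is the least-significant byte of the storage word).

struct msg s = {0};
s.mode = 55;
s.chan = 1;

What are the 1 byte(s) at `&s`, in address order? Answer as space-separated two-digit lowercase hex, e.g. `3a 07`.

b7

[0+:7] mode=55 & 0x7f = 0x37; word=0x37
[7+:1] chan=1 & 0x1 = 0x1; word=0xb7
word = 0xb7 → little-endian bytes:
  [0]=0xb7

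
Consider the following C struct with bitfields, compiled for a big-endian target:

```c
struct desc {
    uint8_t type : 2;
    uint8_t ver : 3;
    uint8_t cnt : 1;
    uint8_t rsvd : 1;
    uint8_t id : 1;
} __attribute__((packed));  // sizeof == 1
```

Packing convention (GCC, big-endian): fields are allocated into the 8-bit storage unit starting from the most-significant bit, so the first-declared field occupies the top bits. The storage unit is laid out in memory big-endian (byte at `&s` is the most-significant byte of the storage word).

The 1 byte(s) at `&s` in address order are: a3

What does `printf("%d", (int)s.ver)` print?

4

[0]=0xa3 (big-endian) → word 0xa3
type:2 @ bit 6 → (0xa3>>6)&0x3 = 0x2
ver:3 @ bit 3 → (0xa3>>3)&0x7 = 0x4  ←
cnt:1 @ bit 2 → (0xa3>>2)&0x1 = 0x0
rsvd:1 @ bit 1 → (0xa3>>1)&0x1 = 0x1
id:1 @ bit 0 → (0xa3>>0)&0x1 = 0x1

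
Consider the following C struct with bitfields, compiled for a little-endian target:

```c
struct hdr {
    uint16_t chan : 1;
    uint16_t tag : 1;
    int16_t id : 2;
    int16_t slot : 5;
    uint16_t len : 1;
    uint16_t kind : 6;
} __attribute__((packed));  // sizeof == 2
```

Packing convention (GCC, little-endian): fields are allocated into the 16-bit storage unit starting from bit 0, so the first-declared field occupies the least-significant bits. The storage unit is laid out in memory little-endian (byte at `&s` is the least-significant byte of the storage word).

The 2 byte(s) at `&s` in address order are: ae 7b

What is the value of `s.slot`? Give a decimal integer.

-6

[0]=0xae [1]=0x7b (little-endian) → word 0x7bae
chan [0+:1] = (word>>0) & 0x1 = 0
tag [1+:1] = (word>>1) & 0x1 = 1
id [2+:2] = (word>>2) & 0x3 = 3
slot [4+:5] = (word>>4) & 0x1f = 26  ←
len [9+:1] = (word>>9) & 0x1 = 1
kind [10+:6] = (word>>10) & 0x3f = 30
slot signed 5b, MSB=1: 26 - 32 = -6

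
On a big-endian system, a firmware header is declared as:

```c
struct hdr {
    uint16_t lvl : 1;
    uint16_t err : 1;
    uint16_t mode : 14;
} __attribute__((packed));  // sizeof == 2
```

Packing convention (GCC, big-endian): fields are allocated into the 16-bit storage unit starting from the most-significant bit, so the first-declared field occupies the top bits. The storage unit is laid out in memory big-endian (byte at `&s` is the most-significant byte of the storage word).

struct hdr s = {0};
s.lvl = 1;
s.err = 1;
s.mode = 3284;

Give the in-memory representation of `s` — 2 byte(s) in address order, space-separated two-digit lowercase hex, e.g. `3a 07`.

lvl (1b) val=1 bits=0x1 at bit 15: 0x8000
err (1b) val=1 bits=0x1 at bit 14: 0xc000
mode (14b) val=3284 bits=0xcd4 at bit 0: 0xccd4
word = 0xccd4 → big-endian bytes:
  [0]=0xcc  [1]=0xd4

cc d4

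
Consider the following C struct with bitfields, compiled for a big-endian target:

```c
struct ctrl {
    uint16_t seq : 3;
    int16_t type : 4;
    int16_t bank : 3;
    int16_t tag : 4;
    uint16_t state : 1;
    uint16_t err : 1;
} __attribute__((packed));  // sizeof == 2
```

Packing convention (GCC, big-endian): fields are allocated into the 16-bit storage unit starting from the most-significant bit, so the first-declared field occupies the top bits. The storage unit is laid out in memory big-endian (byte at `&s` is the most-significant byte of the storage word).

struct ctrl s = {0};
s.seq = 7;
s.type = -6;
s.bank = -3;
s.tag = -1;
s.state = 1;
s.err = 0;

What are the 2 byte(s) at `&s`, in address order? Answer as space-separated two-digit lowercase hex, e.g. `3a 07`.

seq (3b) val=7 bits=0x7 at bit 13: 0xe000
type (4b) val=-6 bits=0xa at bit 9: 0xf400
bank (3b) val=-3 bits=0x5 at bit 6: 0xf540
tag (4b) val=-1 bits=0xf at bit 2: 0xf57c
state (1b) val=1 bits=0x1 at bit 1: 0xf57e
err (1b) val=0 bits=0x0 at bit 0: 0xf57e
word = 0xf57e → big-endian bytes:
  [0]=0xf5  [1]=0x7e

f5 7e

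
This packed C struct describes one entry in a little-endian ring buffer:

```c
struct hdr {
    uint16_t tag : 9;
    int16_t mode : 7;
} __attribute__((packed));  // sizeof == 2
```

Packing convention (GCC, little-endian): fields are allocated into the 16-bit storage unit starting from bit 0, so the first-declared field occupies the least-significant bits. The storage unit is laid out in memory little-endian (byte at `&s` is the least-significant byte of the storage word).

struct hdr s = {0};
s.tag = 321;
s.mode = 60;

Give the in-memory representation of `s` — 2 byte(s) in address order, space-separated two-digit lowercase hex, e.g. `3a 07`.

41 79

tag (9b) val=321 bits=0x141 at bit 0: 0x0141
mode (7b) val=60 bits=0x3c at bit 9: 0x7941
word = 0x7941 → little-endian bytes:
  [0]=0x41  [1]=0x79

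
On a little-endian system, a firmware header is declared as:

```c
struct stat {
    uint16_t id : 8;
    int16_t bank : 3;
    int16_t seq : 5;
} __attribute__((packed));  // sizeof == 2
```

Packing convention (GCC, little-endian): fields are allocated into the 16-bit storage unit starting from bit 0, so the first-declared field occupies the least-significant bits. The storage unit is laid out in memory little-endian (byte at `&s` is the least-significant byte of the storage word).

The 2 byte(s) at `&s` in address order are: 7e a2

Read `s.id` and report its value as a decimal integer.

126

[0]=0x7e [1]=0xa2 (little-endian) → word 0xa27e
id:8 @ bit 0 → (0xa27e>>0)&0xff = 0x7e  ←
bank:3 @ bit 8 → (0xa27e>>8)&0x7 = 0x2
seq:5 @ bit 11 → (0xa27e>>11)&0x1f = 0x14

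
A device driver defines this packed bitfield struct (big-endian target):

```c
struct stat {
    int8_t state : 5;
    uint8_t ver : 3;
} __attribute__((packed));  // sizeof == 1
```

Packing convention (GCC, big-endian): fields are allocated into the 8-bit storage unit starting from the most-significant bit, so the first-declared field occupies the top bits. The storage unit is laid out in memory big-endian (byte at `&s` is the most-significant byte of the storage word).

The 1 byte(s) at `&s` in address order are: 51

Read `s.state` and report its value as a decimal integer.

[0]=0x51 (big-endian) → word 0x51
state [3+:5] = (word>>3) & 0x1f = 10  ←
ver [0+:3] = (word>>0) & 0x7 = 1
state signed 5b, MSB=0: value = 10

10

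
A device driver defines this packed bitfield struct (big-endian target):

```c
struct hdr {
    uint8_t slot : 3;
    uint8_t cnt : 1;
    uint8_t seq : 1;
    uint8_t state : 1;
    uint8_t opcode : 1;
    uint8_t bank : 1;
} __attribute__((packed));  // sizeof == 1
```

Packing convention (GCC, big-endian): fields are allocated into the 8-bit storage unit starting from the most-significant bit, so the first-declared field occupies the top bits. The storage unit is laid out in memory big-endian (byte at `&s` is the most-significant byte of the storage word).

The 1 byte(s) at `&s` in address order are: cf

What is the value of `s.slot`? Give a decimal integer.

6

[0]=0xcf (big-endian) → word 0xcf
slot [5+:3] = (word>>5) & 0x7 = 6  ←
cnt [4+:1] = (word>>4) & 0x1 = 0
seq [3+:1] = (word>>3) & 0x1 = 1
state [2+:1] = (word>>2) & 0x1 = 1
opcode [1+:1] = (word>>1) & 0x1 = 1
bank [0+:1] = (word>>0) & 0x1 = 1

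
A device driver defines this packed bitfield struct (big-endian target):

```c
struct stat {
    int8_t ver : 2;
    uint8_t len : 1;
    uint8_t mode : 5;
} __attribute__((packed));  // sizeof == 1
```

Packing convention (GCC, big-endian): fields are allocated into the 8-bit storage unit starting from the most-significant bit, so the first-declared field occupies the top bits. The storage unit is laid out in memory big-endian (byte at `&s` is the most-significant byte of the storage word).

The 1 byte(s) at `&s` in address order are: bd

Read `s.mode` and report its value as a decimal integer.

29

[0]=0xbd (big-endian) → word 0xbd
ver [6+:2] = (word>>6) & 0x3 = 2
len [5+:1] = (word>>5) & 0x1 = 1
mode [0+:5] = (word>>0) & 0x1f = 29  ←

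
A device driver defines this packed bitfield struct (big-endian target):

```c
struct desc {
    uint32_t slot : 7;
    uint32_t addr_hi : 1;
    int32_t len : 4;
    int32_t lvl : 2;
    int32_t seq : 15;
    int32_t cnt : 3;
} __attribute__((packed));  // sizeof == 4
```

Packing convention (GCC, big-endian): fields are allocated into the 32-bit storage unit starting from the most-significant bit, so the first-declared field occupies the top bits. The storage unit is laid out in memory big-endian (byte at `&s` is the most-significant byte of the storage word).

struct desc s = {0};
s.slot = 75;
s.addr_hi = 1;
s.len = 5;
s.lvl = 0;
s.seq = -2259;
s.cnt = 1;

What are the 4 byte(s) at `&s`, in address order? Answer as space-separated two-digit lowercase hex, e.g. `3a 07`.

97 53 b9 69

slot (7b) val=75 bits=0x4b at bit 25: 0x96000000
addr_hi (1b) val=1 bits=0x1 at bit 24: 0x97000000
len (4b) val=5 bits=0x5 at bit 20: 0x97500000
lvl (2b) val=0 bits=0x0 at bit 18: 0x97500000
seq (15b) val=-2259 bits=0x772d at bit 3: 0x9753b968
cnt (3b) val=1 bits=0x1 at bit 0: 0x9753b969
word = 0x9753b969 → big-endian bytes:
  [0]=0x97  [1]=0x53  [2]=0xb9  [3]=0x69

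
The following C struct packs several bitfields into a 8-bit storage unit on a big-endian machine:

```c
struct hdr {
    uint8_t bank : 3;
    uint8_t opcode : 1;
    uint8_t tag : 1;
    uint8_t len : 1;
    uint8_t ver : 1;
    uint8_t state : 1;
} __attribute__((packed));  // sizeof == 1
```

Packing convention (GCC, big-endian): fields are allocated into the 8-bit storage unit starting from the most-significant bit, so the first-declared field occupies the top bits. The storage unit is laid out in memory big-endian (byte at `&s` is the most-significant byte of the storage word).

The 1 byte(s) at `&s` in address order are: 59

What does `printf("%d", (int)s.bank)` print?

[0]=0x59 (big-endian) → word 0x59
bank:3 @ bit 5 → (0x59>>5)&0x7 = 0x2  ←
opcode:1 @ bit 4 → (0x59>>4)&0x1 = 0x1
tag:1 @ bit 3 → (0x59>>3)&0x1 = 0x1
len:1 @ bit 2 → (0x59>>2)&0x1 = 0x0
ver:1 @ bit 1 → (0x59>>1)&0x1 = 0x0
state:1 @ bit 0 → (0x59>>0)&0x1 = 0x1

2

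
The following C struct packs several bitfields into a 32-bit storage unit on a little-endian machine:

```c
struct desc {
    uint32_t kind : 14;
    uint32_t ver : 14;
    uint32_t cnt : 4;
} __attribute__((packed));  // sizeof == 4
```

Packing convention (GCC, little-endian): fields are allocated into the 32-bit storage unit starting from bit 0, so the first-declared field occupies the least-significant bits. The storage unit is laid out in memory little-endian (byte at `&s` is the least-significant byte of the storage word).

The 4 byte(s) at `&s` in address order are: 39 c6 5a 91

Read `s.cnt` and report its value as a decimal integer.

[0]=0x39 [1]=0xc6 [2]=0x5a [3]=0x91 (little-endian) → word 0x915ac639
kind:14 @ bit 0 → (0x915ac639>>0)&0x3fff = 0x639
ver:14 @ bit 14 → (0x915ac639>>14)&0x3fff = 0x56b
cnt:4 @ bit 28 → (0x915ac639>>28)&0xf = 0x9  ←

9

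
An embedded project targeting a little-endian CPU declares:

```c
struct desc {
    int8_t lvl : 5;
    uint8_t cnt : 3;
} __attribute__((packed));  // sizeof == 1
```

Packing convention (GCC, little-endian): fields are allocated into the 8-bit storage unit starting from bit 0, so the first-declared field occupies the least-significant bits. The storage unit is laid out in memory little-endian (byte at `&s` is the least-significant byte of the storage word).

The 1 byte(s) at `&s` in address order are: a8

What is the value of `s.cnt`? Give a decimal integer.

5

[0]=0xa8 (little-endian) → word 0xa8
lvl:5 @ bit 0 → (0xa8>>0)&0x1f = 0x8
cnt:3 @ bit 5 → (0xa8>>5)&0x7 = 0x5  ←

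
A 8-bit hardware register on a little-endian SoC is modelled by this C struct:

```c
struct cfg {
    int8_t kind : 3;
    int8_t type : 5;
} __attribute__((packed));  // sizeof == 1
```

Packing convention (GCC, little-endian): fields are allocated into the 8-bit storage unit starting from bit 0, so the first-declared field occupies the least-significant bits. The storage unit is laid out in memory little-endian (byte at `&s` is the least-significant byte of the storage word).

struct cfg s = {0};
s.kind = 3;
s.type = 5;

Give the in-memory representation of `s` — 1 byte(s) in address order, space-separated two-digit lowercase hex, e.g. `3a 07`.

kind:3 = 3 → 0x3 << 0 → word 0x03
type:5 = 5 → 0x5 << 3 → word 0x2b
word = 0x2b → little-endian bytes:
  [0]=0x2b

2b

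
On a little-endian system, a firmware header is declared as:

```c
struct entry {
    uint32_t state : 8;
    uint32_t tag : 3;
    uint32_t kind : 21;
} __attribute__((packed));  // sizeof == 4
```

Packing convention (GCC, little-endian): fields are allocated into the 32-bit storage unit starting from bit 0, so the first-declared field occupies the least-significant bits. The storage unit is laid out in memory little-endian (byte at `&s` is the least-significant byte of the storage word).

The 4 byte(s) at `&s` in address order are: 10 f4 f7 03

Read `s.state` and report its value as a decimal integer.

16

[0]=0x10 [1]=0xf4 [2]=0xf7 [3]=0x03 (little-endian) → word 0x03f7f410
state:8 @ bit 0 → (0x03f7f410>>0)&0xff = 0x10  ←
tag:3 @ bit 8 → (0x03f7f410>>8)&0x7 = 0x4
kind:21 @ bit 11 → (0x03f7f410>>11)&0x1fffff = 0x7efe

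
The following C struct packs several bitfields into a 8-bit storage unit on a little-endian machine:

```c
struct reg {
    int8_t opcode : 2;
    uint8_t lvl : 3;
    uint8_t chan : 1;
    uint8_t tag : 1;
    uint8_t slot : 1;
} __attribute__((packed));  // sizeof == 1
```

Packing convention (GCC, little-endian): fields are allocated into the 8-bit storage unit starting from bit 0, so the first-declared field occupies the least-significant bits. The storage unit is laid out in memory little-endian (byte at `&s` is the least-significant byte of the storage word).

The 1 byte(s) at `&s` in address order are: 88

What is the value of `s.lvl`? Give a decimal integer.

[0]=0x88 (little-endian) → word 0x88
opcode:2 @ bit 0 → (0x88>>0)&0x3 = 0x0
lvl:3 @ bit 2 → (0x88>>2)&0x7 = 0x2  ←
chan:1 @ bit 5 → (0x88>>5)&0x1 = 0x0
tag:1 @ bit 6 → (0x88>>6)&0x1 = 0x0
slot:1 @ bit 7 → (0x88>>7)&0x1 = 0x1

2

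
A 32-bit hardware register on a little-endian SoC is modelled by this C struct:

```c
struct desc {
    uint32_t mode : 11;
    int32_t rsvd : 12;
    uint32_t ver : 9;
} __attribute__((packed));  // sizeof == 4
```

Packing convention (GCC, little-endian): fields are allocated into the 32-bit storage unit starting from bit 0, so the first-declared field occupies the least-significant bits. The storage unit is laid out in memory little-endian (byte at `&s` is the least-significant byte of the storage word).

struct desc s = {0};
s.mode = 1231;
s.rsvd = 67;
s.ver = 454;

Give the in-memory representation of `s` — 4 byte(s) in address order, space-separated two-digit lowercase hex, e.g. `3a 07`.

cf 1c 02 e3

mode:11 = 1231 → 0x4cf << 0 → word 0x000004cf
rsvd:12 = 67 → 0x43 << 11 → word 0x00021ccf
ver:9 = 454 → 0x1c6 << 23 → word 0xe3021ccf
word = 0xe3021ccf → little-endian bytes:
  [0]=0xcf  [1]=0x1c  [2]=0x02  [3]=0xe3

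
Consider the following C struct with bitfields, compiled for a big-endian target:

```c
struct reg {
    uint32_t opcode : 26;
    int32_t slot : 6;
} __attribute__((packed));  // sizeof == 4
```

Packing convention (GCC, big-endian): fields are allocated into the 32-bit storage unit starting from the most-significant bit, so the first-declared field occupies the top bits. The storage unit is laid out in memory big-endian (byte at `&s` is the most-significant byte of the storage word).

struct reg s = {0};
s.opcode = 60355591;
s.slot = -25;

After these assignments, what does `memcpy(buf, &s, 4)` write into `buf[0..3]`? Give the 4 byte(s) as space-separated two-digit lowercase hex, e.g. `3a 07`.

[6+:26] opcode=60355591 & 0x3ffffff = 0x398f407; word=0xe63d01c0
[0+:6] slot=-25 & 0x3f = 0x27; word=0xe63d01e7
word = 0xe63d01e7 → big-endian bytes:
  [0]=0xe6  [1]=0x3d  [2]=0x01  [3]=0xe7

e6 3d 01 e7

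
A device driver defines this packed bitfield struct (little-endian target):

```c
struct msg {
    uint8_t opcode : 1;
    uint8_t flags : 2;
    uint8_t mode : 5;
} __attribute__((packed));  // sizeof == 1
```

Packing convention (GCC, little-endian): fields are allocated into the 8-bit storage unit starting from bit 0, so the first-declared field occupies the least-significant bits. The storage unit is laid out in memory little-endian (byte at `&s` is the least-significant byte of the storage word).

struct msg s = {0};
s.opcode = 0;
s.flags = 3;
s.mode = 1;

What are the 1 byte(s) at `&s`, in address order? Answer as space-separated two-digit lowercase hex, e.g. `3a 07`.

opcode:1 = 0 → 0x0 << 0 → word 0x00
flags:2 = 3 → 0x3 << 1 → word 0x06
mode:5 = 1 → 0x1 << 3 → word 0x0e
word = 0x0e → little-endian bytes:
  [0]=0x0e

0e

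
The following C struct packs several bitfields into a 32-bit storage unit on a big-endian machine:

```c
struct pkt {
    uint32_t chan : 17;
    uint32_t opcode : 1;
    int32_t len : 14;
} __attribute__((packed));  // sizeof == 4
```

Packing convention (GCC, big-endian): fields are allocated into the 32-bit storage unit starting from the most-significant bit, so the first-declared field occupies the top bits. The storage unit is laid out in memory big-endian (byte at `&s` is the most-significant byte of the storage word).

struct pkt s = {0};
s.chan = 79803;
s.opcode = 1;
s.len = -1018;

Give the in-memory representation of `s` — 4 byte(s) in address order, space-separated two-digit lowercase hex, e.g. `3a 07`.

9b dd fc 06

chan (17b) val=79803 bits=0x137bb at bit 15: 0x9bdd8000
opcode (1b) val=1 bits=0x1 at bit 14: 0x9bddc000
len (14b) val=-1018 bits=0x3c06 at bit 0: 0x9bddfc06
word = 0x9bddfc06 → big-endian bytes:
  [0]=0x9b  [1]=0xdd  [2]=0xfc  [3]=0x06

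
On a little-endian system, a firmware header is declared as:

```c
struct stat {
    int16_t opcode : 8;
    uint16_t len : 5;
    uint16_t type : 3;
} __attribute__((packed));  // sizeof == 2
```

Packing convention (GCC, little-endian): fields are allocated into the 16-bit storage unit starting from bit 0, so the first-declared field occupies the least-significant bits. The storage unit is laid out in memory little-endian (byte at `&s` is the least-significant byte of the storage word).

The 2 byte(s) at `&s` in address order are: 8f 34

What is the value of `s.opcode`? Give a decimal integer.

[0]=0x8f [1]=0x34 (little-endian) → word 0x348f
opcode [0+:8] = (word>>0) & 0xff = 143  ←
len [8+:5] = (word>>8) & 0x1f = 20
type [13+:3] = (word>>13) & 0x7 = 1
opcode signed 8b, MSB=1: 143 - 256 = -113

-113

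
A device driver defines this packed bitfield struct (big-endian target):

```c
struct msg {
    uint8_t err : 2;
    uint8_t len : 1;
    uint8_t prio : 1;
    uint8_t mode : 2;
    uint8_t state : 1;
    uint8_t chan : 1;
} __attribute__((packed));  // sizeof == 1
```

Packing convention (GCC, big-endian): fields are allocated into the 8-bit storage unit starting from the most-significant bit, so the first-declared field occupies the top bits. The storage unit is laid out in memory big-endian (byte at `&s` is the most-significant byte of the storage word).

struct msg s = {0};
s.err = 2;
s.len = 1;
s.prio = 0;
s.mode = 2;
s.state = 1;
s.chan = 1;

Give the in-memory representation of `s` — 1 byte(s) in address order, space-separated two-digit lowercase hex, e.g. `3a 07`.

err (2b) val=2 bits=0x2 at bit 6: 0x80
len (1b) val=1 bits=0x1 at bit 5: 0xa0
prio (1b) val=0 bits=0x0 at bit 4: 0xa0
mode (2b) val=2 bits=0x2 at bit 2: 0xa8
state (1b) val=1 bits=0x1 at bit 1: 0xaa
chan (1b) val=1 bits=0x1 at bit 0: 0xab
word = 0xab → big-endian bytes:
  [0]=0xab

ab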